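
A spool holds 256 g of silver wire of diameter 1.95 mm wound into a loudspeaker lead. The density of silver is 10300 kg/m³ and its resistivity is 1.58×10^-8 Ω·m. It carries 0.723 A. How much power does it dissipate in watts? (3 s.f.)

0.0230 W

A = π(d/2)² = π(9.7500e-04 m)² = 2.9865e-06 m²
L = m/(density·A) = 0.256/(10300×2.9865e-06) = 8.322 m
R = ρL/A = (1.58×10^-8)(8.322)/(2.9865e-06) = 0.04403 Ω
P = I²R = (0.723)² × 0.04403 = 0.0230 W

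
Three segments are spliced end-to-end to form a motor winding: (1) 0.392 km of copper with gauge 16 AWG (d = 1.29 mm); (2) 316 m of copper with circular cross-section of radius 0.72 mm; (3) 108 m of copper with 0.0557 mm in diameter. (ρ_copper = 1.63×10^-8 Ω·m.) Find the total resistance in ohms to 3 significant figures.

Seg 1: A = π(1.29/2 mm)² = π(6.4500e-04 m)² = 1.307e-06 m²
R_1 = (1.63×10^-8)(392)/(1.307e-06) = 4.889 Ω
Seg 2: A = πr² = π(7.2000e-04 m)² = 1.629e-06 m²
R_2 = (1.63×10^-8)(316)/(1.629e-06) = 3.163 Ω
Seg 3: A = π(d/2)² = π(2.7850e-05 m)² = 2.437e-09 m²
R_3 = (1.63×10^-8)(108)/(2.437e-09) = 722.5 Ω
R_total = R_1 + R_2 + R_3 = 731 Ω

731 Ω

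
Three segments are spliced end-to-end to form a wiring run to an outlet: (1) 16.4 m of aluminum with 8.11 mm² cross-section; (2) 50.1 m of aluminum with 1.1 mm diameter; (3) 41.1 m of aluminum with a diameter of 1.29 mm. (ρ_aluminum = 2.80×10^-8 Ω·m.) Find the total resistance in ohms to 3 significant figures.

2.41 Ω

Seg 1: A = 8.11 mm² = 8.110e-06 m²
R_1 = (2.80×10^-8)(16.4)/(8.110e-06) = 0.05662 Ω
Seg 2: A = π(d/2)² = π(5.5000e-04 m)² = 9.503e-07 m²
R_2 = (2.80×10^-8)(50.1)/(9.503e-07) = 1.476 Ω
Seg 3: A = π(d/2)² = π(6.4500e-04 m)² = 1.307e-06 m²
R_3 = (2.80×10^-8)(41.1)/(1.307e-06) = 0.8805 Ω
R_total = R_1 + R_2 + R_3 = 2.41 Ω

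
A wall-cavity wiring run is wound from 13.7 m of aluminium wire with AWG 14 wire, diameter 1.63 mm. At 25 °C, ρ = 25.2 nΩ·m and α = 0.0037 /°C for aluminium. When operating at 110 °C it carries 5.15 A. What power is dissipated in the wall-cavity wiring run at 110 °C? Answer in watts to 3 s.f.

5.77 W

ρ = 25.2 nΩ·m = 2.52×10^-8 Ω·m
A = π(1.63/2 mm)² = π(8.1500e-04 m)² = 2.087e-06 m²
R₍25₎ = ρL/A = (2.52×10^-8)(13.7)/(2.087e-06) = 0.1654 Ω
R₍110₎ = R₍25₎(1 + αΔT) = 0.1654 × (1 + 0.0037×85) = 0.2175 Ω
P = I²R = (5.15)² × 0.2175 = 5.77 W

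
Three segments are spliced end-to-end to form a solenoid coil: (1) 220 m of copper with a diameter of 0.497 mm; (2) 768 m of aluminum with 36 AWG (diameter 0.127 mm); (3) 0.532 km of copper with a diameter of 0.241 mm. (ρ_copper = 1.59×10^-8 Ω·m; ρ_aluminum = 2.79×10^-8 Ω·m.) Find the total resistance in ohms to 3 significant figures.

Seg 1: A = π(d/2)² = π(2.4850e-04 m)² = 1.940e-07 m²
R_1 = (1.59×10^-8)(220)/(1.940e-07) = 18.03 Ω
Seg 2: A = π(0.127/2 mm)² = π(6.3500e-05 m)² = 1.267e-08 m²
R_2 = (2.79×10^-8)(768)/(1.267e-08) = 1691 Ω
Seg 3: A = π(d/2)² = π(1.2050e-04 m)² = 4.562e-08 m²
R_3 = (1.59×10^-8)(532)/(4.562e-08) = 185.4 Ω
R_total = R_1 + R_2 + R_3 = 1890 Ω

1890 Ω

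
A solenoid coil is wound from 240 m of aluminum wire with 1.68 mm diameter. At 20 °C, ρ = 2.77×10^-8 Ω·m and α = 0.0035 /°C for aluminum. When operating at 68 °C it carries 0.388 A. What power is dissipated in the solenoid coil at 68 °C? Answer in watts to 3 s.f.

0.527 W

A = π(d/2)² = π(8.4000e-04 m)² = 2.217e-06 m²
R₍20₎ = ρL/A = (2.77×10^-8)(240)/(2.217e-06) = 2.999 Ω
R₍68₎ = R₍20₎(1 + αΔT) = 2.999 × (1 + 0.0035×48) = 3.503 Ω
P = I²R = (0.388)² × 3.503 = 0.527 W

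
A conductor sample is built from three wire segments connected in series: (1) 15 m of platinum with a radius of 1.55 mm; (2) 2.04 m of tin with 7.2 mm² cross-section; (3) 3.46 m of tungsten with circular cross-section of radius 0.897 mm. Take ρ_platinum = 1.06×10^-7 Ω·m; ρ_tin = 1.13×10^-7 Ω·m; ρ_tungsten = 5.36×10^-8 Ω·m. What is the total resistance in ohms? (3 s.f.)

Seg 1: A = πr² = π(1.5500e-03 m)² = 7.548e-06 m²
R_1 = (1.06×10^-7)(15)/(7.548e-06) = 0.2107 Ω
Seg 2: A = 7.2 mm² = 7.200e-06 m²
R_2 = (1.13×10^-7)(2.04)/(7.200e-06) = 0.03202 Ω
Seg 3: A = πr² = π(8.9700e-04 m)² = 2.528e-06 m²
R_3 = (5.36×10^-8)(3.46)/(2.528e-06) = 0.07337 Ω
R_total = R_1 + R_2 + R_3 = 0.316 Ω

0.316 Ω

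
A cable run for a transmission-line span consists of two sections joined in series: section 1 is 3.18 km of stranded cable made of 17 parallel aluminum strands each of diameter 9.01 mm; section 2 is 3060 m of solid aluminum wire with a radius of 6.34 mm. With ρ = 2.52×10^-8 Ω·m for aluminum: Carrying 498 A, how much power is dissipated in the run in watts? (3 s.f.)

1.70×10^5 W

Section 1: A_strand = π(4.5050e-03)² = 6.376e-05 m²; R₁ = ρL/(N·A_s) = (2.52×10^-8)(3180)/(17×6.376e-05) = 0.07393 Ω
Section 2: A = πr² = π(6.3400e-03 m)² = 1.263e-04 m²
R₂ = (2.52×10^-8)(3060)/(1.263e-04) = 0.6107 Ω
R = R₁ + R₂ = 0.6846 Ω
P = I²R = (498)² × 0.6846 = 1.70×10^5 W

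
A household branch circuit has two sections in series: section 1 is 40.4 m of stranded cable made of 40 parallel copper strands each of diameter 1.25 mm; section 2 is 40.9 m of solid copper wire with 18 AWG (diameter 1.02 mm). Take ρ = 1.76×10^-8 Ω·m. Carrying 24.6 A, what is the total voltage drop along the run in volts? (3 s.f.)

Section 1: A_strand = π(6.2500e-04)² = 1.227e-06 m²; R₁ = ρL/(N·A_s) = (1.76×10^-8)(40.4)/(40×1.227e-06) = 0.01449 Ω
Section 2: A = π(1.02/2 mm)² = π(5.1000e-04 m)² = 8.171e-07 m²
R₂ = (1.76×10^-8)(40.9)/(8.171e-07) = 0.8809 Ω
R = R₁ + R₂ = 0.8954 Ω
V = IR = 24.6 × 0.8954 = 22.0 V

22.0 V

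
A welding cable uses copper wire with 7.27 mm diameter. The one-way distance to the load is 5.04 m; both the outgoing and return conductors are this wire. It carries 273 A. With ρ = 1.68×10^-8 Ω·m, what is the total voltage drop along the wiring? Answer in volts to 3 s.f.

A = π(d/2)² = π(3.6350e-03 m)² = 4.151e-05 m²
Total conductor length (both ways) L = 2 × 5.04 = 10.08 m
R = ρL/A = (1.68×10^-8)(10.08)/(4.151e-05) = 0.00408 Ω
V = IR = 273 × 0.00408 = 1.11 V

1.11 V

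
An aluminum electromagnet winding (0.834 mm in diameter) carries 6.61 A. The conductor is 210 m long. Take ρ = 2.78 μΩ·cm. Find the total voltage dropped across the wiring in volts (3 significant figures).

70.6 V

ρ = 2.78 μΩ·cm = 2.78×10^-8 Ω·m
A = π(d/2)² = π(4.1700e-04 m)² = 5.463e-07 m²
R = ρL/A = (2.78×10^-8)(210)/(5.463e-07) = 10.69 Ω
V = IR = 6.61 × 10.69 = 70.6 V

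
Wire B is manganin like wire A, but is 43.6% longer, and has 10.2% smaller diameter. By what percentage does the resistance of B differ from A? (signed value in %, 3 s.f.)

78.1%

R ∝ L/d², so R_B/R_A = (1 + 43.6/100) × (1 − 10.2/100)⁻²
= 1.436 × 1.24 = 1.781
(R_B − R_A)/R_A = 1.781 − 1 = 78.1%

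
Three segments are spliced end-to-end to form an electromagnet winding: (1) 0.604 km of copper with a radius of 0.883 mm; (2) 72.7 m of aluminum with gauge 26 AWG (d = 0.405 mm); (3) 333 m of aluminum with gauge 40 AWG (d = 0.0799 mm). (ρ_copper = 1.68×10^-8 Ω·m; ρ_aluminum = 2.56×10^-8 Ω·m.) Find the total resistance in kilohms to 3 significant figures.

Seg 1: A = πr² = π(8.8300e-04 m)² = 2.449e-06 m²
R_1 = (1.68×10^-8)(604)/(2.449e-06) = 4.143 Ω
Seg 2: A = π(0.405/2 mm)² = π(2.0250e-04 m)² = 1.288e-07 m²
R_2 = (2.56×10^-8)(72.7)/(1.288e-07) = 14.45 Ω
Seg 3: A = π(0.0799/2 mm)² = π(3.9950e-05 m)² = 5.014e-09 m²
R_3 = (2.56×10^-8)(333)/(5.014e-09) = 1700 Ω
R_total = R_1 + R_2 + R_3 = 1.72 kΩ

1.72 kΩ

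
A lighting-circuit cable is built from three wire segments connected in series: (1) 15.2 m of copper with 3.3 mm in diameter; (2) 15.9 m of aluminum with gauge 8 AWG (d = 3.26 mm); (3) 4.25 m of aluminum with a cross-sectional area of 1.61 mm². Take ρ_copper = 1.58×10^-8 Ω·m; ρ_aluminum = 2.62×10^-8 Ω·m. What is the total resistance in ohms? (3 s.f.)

Seg 1: A = π(d/2)² = π(1.6500e-03 m)² = 8.553e-06 m²
R_1 = (1.58×10^-8)(15.2)/(8.553e-06) = 0.02808 Ω
Seg 2: A = π(3.26/2 mm)² = π(1.6300e-03 m)² = 8.347e-06 m²
R_2 = (2.62×10^-8)(15.9)/(8.347e-06) = 0.04991 Ω
Seg 3: A = 1.61 mm² = 1.610e-06 m²
R_3 = (2.62×10^-8)(4.25)/(1.610e-06) = 0.06916 Ω
R_total = R_1 + R_2 + R_3 = 0.147 Ω

0.147 Ω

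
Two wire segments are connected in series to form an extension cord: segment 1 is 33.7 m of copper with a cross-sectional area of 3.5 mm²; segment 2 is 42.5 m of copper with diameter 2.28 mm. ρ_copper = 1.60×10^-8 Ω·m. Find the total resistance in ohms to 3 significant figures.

Segment 1: A = 3.5 mm² = 3.500e-06 m²
R₁ = ρL/A = (1.60×10^-8)(33.7)/(3.500e-06) = 0.1541 Ω
Segment 2: A = π(d/2)² = π(1.1400e-03 m)² = 4.083e-06 m²
R₂ = (1.60×10^-8)(42.5)/(4.083e-06) = 0.1666 Ω
R = R₁ + R₂ = 0.321 Ω

0.321 Ω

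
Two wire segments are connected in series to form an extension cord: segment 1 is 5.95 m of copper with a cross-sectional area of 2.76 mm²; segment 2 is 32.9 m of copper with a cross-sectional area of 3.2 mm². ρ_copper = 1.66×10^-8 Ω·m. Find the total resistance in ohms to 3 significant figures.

Segment 1: A = 2.76 mm² = 2.760e-06 m²
R₁ = ρL/A = (1.66×10^-8)(5.95)/(2.760e-06) = 0.03579 Ω
Segment 2: A = 3.2 mm² = 3.200e-06 m²
R₂ = (1.66×10^-8)(32.9)/(3.200e-06) = 0.1707 Ω
R = R₁ + R₂ = 0.206 Ω

0.206 Ω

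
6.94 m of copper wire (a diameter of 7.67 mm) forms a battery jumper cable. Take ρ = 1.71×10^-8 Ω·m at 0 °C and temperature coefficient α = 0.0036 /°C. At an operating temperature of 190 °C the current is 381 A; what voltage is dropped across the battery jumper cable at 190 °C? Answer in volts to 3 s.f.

A = π(d/2)² = π(3.8350e-03 m)² = 4.620e-05 m²
R₍0₎ = ρL/A = (1.71×10^-8)(6.94)/(4.620e-05) = 0.002568 Ω
R₍190₎ = R₍0₎(1 + αΔT) = 0.002568 × (1 + 0.0036×190) = 0.004325 Ω
V = IR = 381 × 0.004325 = 1.65 V

1.65 V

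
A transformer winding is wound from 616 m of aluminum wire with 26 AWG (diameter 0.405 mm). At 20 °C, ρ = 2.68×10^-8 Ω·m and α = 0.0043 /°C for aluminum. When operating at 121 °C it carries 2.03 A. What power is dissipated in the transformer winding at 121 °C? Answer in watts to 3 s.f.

757 W

A = π(0.405/2 mm)² = π(2.0250e-04 m)² = 1.288e-07 m²
R₍20₎ = ρL/A = (2.68×10^-8)(616)/(1.288e-07) = 128.1 Ω
R₍121₎ = R₍20₎(1 + αΔT) = 128.1 × (1 + 0.0043×101) = 183.8 Ω
P = I²R = (2.03)² × 183.8 = 757 W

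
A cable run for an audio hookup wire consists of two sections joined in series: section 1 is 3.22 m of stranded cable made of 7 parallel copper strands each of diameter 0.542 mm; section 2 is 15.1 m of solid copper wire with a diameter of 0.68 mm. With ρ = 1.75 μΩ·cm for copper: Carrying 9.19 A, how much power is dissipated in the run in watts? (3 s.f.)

64.4 W

ρ = 1.75 μΩ·cm = 1.75×10^-8 Ω·m
Section 1: A_strand = π(2.7100e-04)² = 2.307e-07 m²; R₁ = ρL/(N·A_s) = (1.75×10^-8)(3.22)/(7×2.307e-07) = 0.03489 Ω
Section 2: A = π(d/2)² = π(3.4000e-04 m)² = 3.632e-07 m²
R₂ = (1.75×10^-8)(15.1)/(3.632e-07) = 0.7276 Ω
R = R₁ + R₂ = 0.7625 Ω
P = I²R = (9.19)² × 0.7625 = 64.4 W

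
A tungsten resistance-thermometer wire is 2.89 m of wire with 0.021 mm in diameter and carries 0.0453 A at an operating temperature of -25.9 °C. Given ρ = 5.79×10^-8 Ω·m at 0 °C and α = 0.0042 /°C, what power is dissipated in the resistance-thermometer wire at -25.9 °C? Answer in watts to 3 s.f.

A = π(d/2)² = π(1.0500e-05 m)² = 3.464e-10 m²
R₍0₎ = ρL/A = (5.79×10^-8)(2.89)/(3.464e-10) = 483.1 Ω
R₍-25.9₎ = R₍0₎(1 + αΔT) = 483.1 × (1 + 0.0042×-25.9) = 430.6 Ω
P = I²R = (0.0453)² × 430.6 = 0.884 W

0.884 W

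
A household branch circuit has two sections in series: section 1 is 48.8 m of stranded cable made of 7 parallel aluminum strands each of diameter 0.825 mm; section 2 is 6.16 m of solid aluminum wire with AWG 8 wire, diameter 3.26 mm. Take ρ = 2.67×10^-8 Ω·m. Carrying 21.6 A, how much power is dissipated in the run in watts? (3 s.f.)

172 W

Section 1: A_strand = π(4.1250e-04)² = 5.346e-07 m²; R₁ = ρL/(N·A_s) = (2.67×10^-8)(48.8)/(7×5.346e-07) = 0.3482 Ω
Section 2: A = π(3.26/2 mm)² = π(1.6300e-03 m)² = 8.347e-06 m²
R₂ = (2.67×10^-8)(6.16)/(8.347e-06) = 0.0197 Ω
R = R₁ + R₂ = 0.3679 Ω
P = I²R = (21.6)² × 0.3679 = 172 W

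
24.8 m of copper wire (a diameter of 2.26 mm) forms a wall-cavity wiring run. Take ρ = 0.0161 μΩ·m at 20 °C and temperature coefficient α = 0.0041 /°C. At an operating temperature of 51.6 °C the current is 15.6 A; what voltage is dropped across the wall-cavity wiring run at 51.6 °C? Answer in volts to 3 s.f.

ρ = 0.0161 μΩ·m = 1.61×10^-8 Ω·m
A = π(d/2)² = π(1.1300e-03 m)² = 4.011e-06 m²
R₍20₎ = ρL/A = (1.61×10^-8)(24.8)/(4.011e-06) = 0.09953 Ω
R₍51.6₎ = R₍20₎(1 + αΔT) = 0.09953 × (1 + 0.0041×31.6) = 0.1124 Ω
V = IR = 15.6 × 0.1124 = 1.75 V

1.75 V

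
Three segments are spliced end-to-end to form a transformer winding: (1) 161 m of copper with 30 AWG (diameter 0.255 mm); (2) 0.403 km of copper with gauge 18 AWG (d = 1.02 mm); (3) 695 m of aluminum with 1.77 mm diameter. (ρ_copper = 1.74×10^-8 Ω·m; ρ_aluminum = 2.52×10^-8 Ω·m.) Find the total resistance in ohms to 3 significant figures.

Seg 1: A = π(0.255/2 mm)² = π(1.2750e-04 m)² = 5.107e-08 m²
R_1 = (1.74×10^-8)(161)/(5.107e-08) = 54.85 Ω
Seg 2: A = π(1.02/2 mm)² = π(5.1000e-04 m)² = 8.171e-07 m²
R_2 = (1.74×10^-8)(403)/(8.171e-07) = 8.582 Ω
Seg 3: A = π(d/2)² = π(8.8500e-04 m)² = 2.461e-06 m²
R_3 = (2.52×10^-8)(695)/(2.461e-06) = 7.118 Ω
R_total = R_1 + R_2 + R_3 = 70.6 Ω

70.6 Ω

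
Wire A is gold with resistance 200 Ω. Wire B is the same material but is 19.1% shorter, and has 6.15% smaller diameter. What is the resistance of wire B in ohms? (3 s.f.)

184 Ω

R ∝ L/d², so R_B/R_A = (1 − 19.1/100) × (1 − 6.15/100)⁻²
= 0.809 × 1.135 = 0.9185
R_B = 0.9185 × 200 = 184 Ω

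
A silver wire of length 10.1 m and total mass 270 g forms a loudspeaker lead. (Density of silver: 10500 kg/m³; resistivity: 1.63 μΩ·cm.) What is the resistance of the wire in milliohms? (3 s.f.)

64.7 mΩ

ρ = 1.63 μΩ·cm = 1.63×10^-8 Ω·m
A = m/(density·L) = 0.27/(10500×10.1) = 2.5460e-06 m²
R = ρL/A = (1.63×10^-8)(10.1)/(2.5460e-06) = 64.7 mΩ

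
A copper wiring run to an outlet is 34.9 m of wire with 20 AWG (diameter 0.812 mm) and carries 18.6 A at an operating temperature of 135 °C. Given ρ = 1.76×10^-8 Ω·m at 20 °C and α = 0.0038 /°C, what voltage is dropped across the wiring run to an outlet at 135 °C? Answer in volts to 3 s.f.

31.7 V

A = π(0.812/2 mm)² = π(4.0600e-04 m)² = 5.178e-07 m²
R₍20₎ = ρL/A = (1.76×10^-8)(34.9)/(5.178e-07) = 1.186 Ω
R₍135₎ = R₍20₎(1 + αΔT) = 1.186 × (1 + 0.0038×115) = 1.704 Ω
V = IR = 18.6 × 1.704 = 31.7 V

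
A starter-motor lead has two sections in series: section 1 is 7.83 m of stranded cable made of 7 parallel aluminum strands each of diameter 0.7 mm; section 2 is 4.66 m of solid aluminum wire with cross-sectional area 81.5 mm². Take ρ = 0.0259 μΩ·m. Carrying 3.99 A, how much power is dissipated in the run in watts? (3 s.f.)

ρ = 0.0259 μΩ·m = 2.59×10^-8 Ω·m
Section 1: A_strand = π(3.5000e-04)² = 3.848e-07 m²; R₁ = ρL/(N·A_s) = (2.59×10^-8)(7.83)/(7×3.848e-07) = 0.07528 Ω
Section 2: A = 81.5 mm² = 8.150e-05 m²
R₂ = (2.59×10^-8)(4.66)/(8.150e-05) = 0.001481 Ω
R = R₁ + R₂ = 0.07676 Ω
P = I²R = (3.99)² × 0.07676 = 1.22 W

1.22 W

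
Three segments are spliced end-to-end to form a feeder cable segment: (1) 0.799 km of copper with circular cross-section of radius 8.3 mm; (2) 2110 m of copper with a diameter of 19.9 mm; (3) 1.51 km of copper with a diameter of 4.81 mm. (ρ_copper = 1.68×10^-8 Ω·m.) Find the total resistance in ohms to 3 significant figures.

1.57 Ω

Seg 1: A = πr² = π(8.3000e-03 m)² = 2.164e-04 m²
R_1 = (1.68×10^-8)(799)/(2.164e-04) = 0.06202 Ω
Seg 2: A = π(d/2)² = π(9.9500e-03 m)² = 3.110e-04 m²
R_2 = (1.68×10^-8)(2110)/(3.110e-04) = 0.114 Ω
Seg 3: A = π(d/2)² = π(2.4050e-03 m)² = 1.817e-05 m²
R_3 = (1.68×10^-8)(1510)/(1.817e-05) = 1.396 Ω
R_total = R_1 + R_2 + R_3 = 1.57 Ω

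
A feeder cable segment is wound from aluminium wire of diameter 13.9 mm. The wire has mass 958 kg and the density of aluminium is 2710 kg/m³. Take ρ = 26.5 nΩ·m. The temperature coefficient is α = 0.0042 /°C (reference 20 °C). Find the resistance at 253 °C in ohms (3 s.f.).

ρ = 26.5 nΩ·m = 2.65×10^-8 Ω·m
A = π(d/2)² = π(6.9500e-03 m)² = 1.5175e-04 m²
L = m/(density·A) = 958/(2710×1.5175e-04) = 2330 m
R = ρL/A = (2.65×10^-8)(2330)/(1.5175e-04) = 0.4068 Ω
R(253 °C) = 0.4068 × (1 + 0.0042×233) = 0.805 Ω

0.805 Ω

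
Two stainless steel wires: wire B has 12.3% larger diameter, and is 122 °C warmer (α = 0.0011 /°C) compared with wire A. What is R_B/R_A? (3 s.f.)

R ∝ ρL/d² with ρ ∝ (1+αΔT), so R_B/R_A = (1 + 12.3/100)⁻² × (1 + 0.0011×122)
= 0.7929 × 1.134 = 0.899

0.899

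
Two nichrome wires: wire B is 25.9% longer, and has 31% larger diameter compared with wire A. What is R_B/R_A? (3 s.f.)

R ∝ L/d², so R_B/R_A = (1 + 25.9/100) × (1 + 31/100)⁻²
= 1.259 × 0.5827 = 0.734

0.734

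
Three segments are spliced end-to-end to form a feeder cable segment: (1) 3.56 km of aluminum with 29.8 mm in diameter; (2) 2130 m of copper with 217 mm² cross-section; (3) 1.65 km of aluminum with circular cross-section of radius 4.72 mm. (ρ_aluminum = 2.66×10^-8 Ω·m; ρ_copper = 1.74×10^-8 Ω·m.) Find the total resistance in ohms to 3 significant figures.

0.934 Ω

Seg 1: A = π(d/2)² = π(1.4900e-02 m)² = 6.975e-04 m²
R_1 = (2.66×10^-8)(3560)/(6.975e-04) = 0.1358 Ω
Seg 2: A = 217 mm² = 2.170e-04 m²
R_2 = (1.74×10^-8)(2130)/(2.170e-04) = 0.1708 Ω
Seg 3: A = πr² = π(4.7200e-03 m)² = 6.999e-05 m²
R_3 = (2.66×10^-8)(1650)/(6.999e-05) = 0.6271 Ω
R_total = R_1 + R_2 + R_3 = 0.934 Ω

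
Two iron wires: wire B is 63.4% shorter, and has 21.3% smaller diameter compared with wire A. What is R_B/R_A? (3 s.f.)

0.591

R ∝ L/d², so R_B/R_A = (1 − 63.4/100) × (1 − 21.3/100)⁻²
= 0.366 × 1.615 = 0.591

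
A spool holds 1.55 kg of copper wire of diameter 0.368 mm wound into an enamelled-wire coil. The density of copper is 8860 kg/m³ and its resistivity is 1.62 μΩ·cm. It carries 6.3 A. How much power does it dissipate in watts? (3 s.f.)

9940 W

ρ = 1.62 μΩ·cm = 1.62×10^-8 Ω·m
A = π(d/2)² = π(1.8400e-04 m)² = 1.0636e-07 m²
L = m/(density·A) = 1.55/(8860×1.0636e-07) = 1645 m
R = ρL/A = (1.62×10^-8)(1645)/(1.0636e-07) = 250.5 Ω
P = I²R = (6.3)² × 250.5 = 9940 W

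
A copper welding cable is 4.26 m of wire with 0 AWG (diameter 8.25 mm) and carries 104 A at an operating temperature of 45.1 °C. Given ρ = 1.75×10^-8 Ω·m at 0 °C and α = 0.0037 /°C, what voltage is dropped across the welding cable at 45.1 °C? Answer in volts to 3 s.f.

0.169 V

A = π(8.25/2 mm)² = π(4.1250e-03 m)² = 5.346e-05 m²
R₍0₎ = ρL/A = (1.75×10^-8)(4.26)/(5.346e-05) = 0.001395 Ω
R₍45.1₎ = R₍0₎(1 + αΔT) = 0.001395 × (1 + 0.0037×45.1) = 0.001627 Ω
V = IR = 104 × 0.001627 = 0.169 V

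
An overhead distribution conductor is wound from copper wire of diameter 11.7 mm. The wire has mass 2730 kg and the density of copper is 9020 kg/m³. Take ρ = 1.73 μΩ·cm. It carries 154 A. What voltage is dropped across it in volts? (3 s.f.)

69.8 V

ρ = 1.73 μΩ·cm = 1.73×10^-8 Ω·m
A = π(d/2)² = π(5.8500e-03 m)² = 1.0751e-04 m²
L = m/(density·A) = 2730/(9020×1.0751e-04) = 2815 m
R = ρL/A = (1.73×10^-8)(2815)/(1.0751e-04) = 0.453 Ω
V = IR = 154 × 0.453 = 69.8 V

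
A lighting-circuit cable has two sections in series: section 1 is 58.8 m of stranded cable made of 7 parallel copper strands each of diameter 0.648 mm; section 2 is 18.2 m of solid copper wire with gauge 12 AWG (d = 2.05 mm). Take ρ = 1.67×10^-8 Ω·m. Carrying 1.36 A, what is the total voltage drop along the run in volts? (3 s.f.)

Section 1: A_strand = π(3.2400e-04)² = 3.298e-07 m²; R₁ = ρL/(N·A_s) = (1.67×10^-8)(58.8)/(7×3.298e-07) = 0.4254 Ω
Section 2: A = π(2.05/2 mm)² = π(1.0250e-03 m)² = 3.301e-06 m²
R₂ = (1.67×10^-8)(18.2)/(3.301e-06) = 0.09209 Ω
R = R₁ + R₂ = 0.5174 Ω
V = IR = 1.36 × 0.5174 = 0.704 V

0.704 V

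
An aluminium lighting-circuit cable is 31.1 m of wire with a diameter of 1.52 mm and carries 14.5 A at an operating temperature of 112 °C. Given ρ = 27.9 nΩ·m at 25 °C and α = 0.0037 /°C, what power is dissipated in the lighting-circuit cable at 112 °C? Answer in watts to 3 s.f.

ρ = 27.9 nΩ·m = 2.79×10^-8 Ω·m
A = π(d/2)² = π(7.6000e-04 m)² = 1.815e-06 m²
R₍25₎ = ρL/A = (2.79×10^-8)(31.1)/(1.815e-06) = 0.4782 Ω
R₍112₎ = R₍25₎(1 + αΔT) = 0.4782 × (1 + 0.0037×87) = 0.6321 Ω
P = I²R = (14.5)² × 0.6321 = 133 W

133 W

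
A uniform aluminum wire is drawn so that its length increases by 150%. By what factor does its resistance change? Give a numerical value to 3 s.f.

6.25

k = 1 + 150/100 = 2.5; volume constant ⇒ A' = A/k, so R' = k²R.
Factor = 6.25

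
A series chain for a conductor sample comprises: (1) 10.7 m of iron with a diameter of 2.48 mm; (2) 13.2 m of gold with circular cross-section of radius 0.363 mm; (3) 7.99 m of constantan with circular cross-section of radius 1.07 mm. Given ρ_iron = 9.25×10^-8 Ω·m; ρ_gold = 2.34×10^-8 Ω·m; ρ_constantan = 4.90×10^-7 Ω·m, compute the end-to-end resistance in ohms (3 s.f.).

Seg 1: A = π(d/2)² = π(1.2400e-03 m)² = 4.831e-06 m²
R_1 = (9.25×10^-8)(10.7)/(4.831e-06) = 0.2049 Ω
Seg 2: A = πr² = π(3.6300e-04 m)² = 4.140e-07 m²
R_2 = (2.34×10^-8)(13.2)/(4.140e-07) = 0.7462 Ω
Seg 3: A = πr² = π(1.0700e-03 m)² = 3.597e-06 m²
R_3 = (4.90×10^-7)(7.99)/(3.597e-06) = 1.088 Ω
R_total = R_1 + R_2 + R_3 = 2.04 Ω

2.04 Ω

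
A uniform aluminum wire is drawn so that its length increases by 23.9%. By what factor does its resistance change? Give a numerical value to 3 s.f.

1.54

k = 1 + 23.9/100 = 1.239; volume constant ⇒ A' = A/k, so R' = k²R.
Factor = 1.54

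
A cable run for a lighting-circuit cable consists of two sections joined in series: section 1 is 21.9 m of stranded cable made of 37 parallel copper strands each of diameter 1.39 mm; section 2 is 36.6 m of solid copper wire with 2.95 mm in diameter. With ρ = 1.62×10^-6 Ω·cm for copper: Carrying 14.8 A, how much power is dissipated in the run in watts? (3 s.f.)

20.4 W

ρ = 1.62×10^-6 Ω·cm = 1.62×10^-8 Ω·m
Section 1: A_strand = π(6.9500e-04)² = 1.517e-06 m²; R₁ = ρL/(N·A_s) = (1.62×10^-8)(21.9)/(37×1.517e-06) = 0.006319 Ω
Section 2: A = π(d/2)² = π(1.4750e-03 m)² = 6.835e-06 m²
R₂ = (1.62×10^-8)(36.6)/(6.835e-06) = 0.08675 Ω
R = R₁ + R₂ = 0.09307 Ω
P = I²R = (14.8)² × 0.09307 = 20.4 W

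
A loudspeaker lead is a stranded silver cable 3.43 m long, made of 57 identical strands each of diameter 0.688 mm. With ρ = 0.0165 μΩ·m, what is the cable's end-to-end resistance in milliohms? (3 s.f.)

2.67 mΩ

ρ = 0.0165 μΩ·m = 1.65×10^-8 Ω·m
A_strand = π(3.4400e-04 m)² = 3.718e-07 m²
R_strand = ρL/A = (1.65×10^-8)(3.43)/(3.718e-07) = 0.1522 Ω
R_total = R_strand/N = 0.1522/57 = 2.67 mΩ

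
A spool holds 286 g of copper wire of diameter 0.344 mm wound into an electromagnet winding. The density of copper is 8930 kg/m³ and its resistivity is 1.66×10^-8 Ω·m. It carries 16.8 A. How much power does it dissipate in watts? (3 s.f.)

17400 W

A = π(d/2)² = π(1.7200e-04 m)² = 9.2941e-08 m²
L = m/(density·A) = 0.286/(8930×9.2941e-08) = 344.6 m
R = ρL/A = (1.66×10^-8)(344.6)/(9.2941e-08) = 61.55 Ω
P = I²R = (16.8)² × 61.55 = 17400 W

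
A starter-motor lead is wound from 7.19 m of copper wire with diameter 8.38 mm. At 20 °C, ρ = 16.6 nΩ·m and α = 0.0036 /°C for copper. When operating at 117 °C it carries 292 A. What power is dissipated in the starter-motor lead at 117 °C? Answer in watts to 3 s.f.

249 W

ρ = 16.6 nΩ·m = 1.66×10^-8 Ω·m
A = π(d/2)² = π(4.1900e-03 m)² = 5.515e-05 m²
R₍20₎ = ρL/A = (1.66×10^-8)(7.19)/(5.515e-05) = 0.002164 Ω
R₍117₎ = R₍20₎(1 + αΔT) = 0.002164 × (1 + 0.0036×97) = 0.00292 Ω
P = I²R = (292)² × 0.00292 = 249 W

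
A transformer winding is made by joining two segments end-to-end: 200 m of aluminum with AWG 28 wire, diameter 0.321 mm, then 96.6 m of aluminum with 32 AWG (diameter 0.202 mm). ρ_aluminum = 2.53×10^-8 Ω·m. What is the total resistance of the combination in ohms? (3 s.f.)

139 Ω

Segment 1: A = π(0.321/2 mm)² = π(1.6050e-04 m)² = 8.093e-08 m²
R₁ = ρL/A = (2.53×10^-8)(200)/(8.093e-08) = 62.52 Ω
Segment 2: A = π(0.202/2 mm)² = π(1.0100e-04 m)² = 3.205e-08 m²
R₂ = (2.53×10^-8)(96.6)/(3.205e-08) = 76.26 Ω
R = R₁ + R₂ = 139 Ω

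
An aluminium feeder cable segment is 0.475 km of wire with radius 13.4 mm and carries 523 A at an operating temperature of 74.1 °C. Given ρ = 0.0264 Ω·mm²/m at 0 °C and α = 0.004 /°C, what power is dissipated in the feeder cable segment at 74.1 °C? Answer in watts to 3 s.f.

ρ = 0.0264 Ω·mm²/m = 2.64×10^-8 Ω·m
A = πr² = π(1.3400e-02 m)² = 5.641e-04 m²
R₍0₎ = ρL/A = (2.64×10^-8)(475)/(5.641e-04) = 0.02223 Ω
R₍74.1₎ = R₍0₎(1 + αΔT) = 0.02223 × (1 + 0.004×74.1) = 0.02882 Ω
P = I²R = (523)² × 0.02882 = 7880 W

7880 W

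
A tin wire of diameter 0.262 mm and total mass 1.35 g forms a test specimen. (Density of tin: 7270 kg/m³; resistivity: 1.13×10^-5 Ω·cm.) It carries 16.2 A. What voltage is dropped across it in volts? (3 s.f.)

117 V

ρ = 1.13×10^-5 Ω·cm = 1.13×10^-7 Ω·m
A = π(d/2)² = π(1.3100e-04 m)² = 5.3913e-08 m²
L = m/(density·A) = 0.00135/(7270×5.3913e-08) = 3.444 m
R = ρL/A = (1.13×10^-7)(3.444)/(5.3913e-08) = 7.219 Ω
V = IR = 16.2 × 7.219 = 117 V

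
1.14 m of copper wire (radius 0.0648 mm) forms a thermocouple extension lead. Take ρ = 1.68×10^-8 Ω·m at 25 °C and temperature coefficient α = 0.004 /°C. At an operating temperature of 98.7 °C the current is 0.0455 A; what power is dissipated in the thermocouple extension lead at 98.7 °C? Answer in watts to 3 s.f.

A = πr² = π(6.4800e-05 m)² = 1.319e-08 m²
R₍25₎ = ρL/A = (1.68×10^-8)(1.14)/(1.319e-08) = 1.452 Ω
R₍98.7₎ = R₍25₎(1 + αΔT) = 1.452 × (1 + 0.004×73.7) = 1.88 Ω
P = I²R = (0.0455)² × 1.88 = 0.00389 W

0.00389 W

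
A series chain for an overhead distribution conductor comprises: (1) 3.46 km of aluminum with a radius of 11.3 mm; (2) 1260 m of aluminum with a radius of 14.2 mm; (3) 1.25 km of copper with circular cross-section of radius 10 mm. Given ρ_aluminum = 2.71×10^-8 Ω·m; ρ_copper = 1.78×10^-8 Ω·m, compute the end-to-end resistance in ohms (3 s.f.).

0.358 Ω

Seg 1: A = πr² = π(1.1300e-02 m)² = 4.011e-04 m²
R_1 = (2.71×10^-8)(3460)/(4.011e-04) = 0.2337 Ω
Seg 2: A = πr² = π(1.4200e-02 m)² = 6.335e-04 m²
R_2 = (2.71×10^-8)(1260)/(6.335e-04) = 0.0539 Ω
Seg 3: A = πr² = π(1.0000e-02 m)² = 3.142e-04 m²
R_3 = (1.78×10^-8)(1250)/(3.142e-04) = 0.07082 Ω
R_total = R_1 + R_2 + R_3 = 0.358 Ω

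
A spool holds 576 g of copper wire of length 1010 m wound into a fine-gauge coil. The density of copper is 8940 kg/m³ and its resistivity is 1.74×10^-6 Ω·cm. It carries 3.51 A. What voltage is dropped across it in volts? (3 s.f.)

967 V

ρ = 1.74×10^-6 Ω·cm = 1.74×10^-8 Ω·m
A = m/(density·L) = 0.576/(8940×1010) = 6.3792e-08 m²
R = ρL/A = (1.74×10^-8)(1010)/(6.3792e-08) = 275.5 Ω
V = IR = 3.51 × 275.5 = 967 V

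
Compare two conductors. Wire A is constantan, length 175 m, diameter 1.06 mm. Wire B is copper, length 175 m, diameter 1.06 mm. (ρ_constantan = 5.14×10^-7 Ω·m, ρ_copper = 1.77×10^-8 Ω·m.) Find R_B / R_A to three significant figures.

0.0344

R ∝ ρL/d², so R_B/R_A = (ρ_B/ρ_A)
= (1.77×10^-8/5.14×10^-7) = 0.0344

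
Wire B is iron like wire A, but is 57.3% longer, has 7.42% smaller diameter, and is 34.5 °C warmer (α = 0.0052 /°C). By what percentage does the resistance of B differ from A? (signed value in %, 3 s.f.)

116%

R ∝ ρL/d² with ρ ∝ (1+αΔT), so R_B/R_A = (1 + 57.3/100) × (1 − 7.42/100)⁻² × (1 + 0.0052×34.5)
= 1.573 × 1.167 × 1.179 = 2.164
(R_B − R_A)/R_A = 2.164 − 1 = 116%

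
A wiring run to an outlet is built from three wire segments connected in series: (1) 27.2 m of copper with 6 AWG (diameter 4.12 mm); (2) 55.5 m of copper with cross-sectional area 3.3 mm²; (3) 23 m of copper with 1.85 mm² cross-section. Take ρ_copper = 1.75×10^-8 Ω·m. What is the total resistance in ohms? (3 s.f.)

Seg 1: A = π(4.12/2 mm)² = π(2.0600e-03 m)² = 1.333e-05 m²
R_1 = (1.75×10^-8)(27.2)/(1.333e-05) = 0.0357 Ω
Seg 2: A = 3.3 mm² = 3.300e-06 m²
R_2 = (1.75×10^-8)(55.5)/(3.300e-06) = 0.2943 Ω
Seg 3: A = 1.85 mm² = 1.850e-06 m²
R_3 = (1.75×10^-8)(23)/(1.850e-06) = 0.2176 Ω
R_total = R_1 + R_2 + R_3 = 0.548 Ω

0.548 Ω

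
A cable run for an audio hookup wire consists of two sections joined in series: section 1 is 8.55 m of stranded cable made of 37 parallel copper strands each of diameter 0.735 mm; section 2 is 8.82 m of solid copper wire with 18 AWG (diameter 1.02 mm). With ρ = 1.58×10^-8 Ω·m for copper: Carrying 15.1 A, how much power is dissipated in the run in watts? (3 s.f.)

40.8 W

Section 1: A_strand = π(3.6750e-04)² = 4.243e-07 m²; R₁ = ρL/(N·A_s) = (1.58×10^-8)(8.55)/(37×4.243e-07) = 0.008605 Ω
Section 2: A = π(1.02/2 mm)² = π(5.1000e-04 m)² = 8.171e-07 m²
R₂ = (1.58×10^-8)(8.82)/(8.171e-07) = 0.1705 Ω
R = R₁ + R₂ = 0.1791 Ω
P = I²R = (15.1)² × 0.1791 = 40.8 W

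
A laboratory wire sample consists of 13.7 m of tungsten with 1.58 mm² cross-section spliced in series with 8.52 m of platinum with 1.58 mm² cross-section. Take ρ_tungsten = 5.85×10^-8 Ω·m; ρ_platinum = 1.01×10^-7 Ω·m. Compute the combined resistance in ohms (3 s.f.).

1.05 Ω

Segment 1: A = 1.58 mm² = 1.580e-06 m²
R₁ = ρL/A = (5.85×10^-8)(13.7)/(1.580e-06) = 0.5072 Ω
R₂ = (1.01×10^-7)(8.52)/(1.580e-06) = 0.5446 Ω
R = R₁ + R₂ = 1.05 Ω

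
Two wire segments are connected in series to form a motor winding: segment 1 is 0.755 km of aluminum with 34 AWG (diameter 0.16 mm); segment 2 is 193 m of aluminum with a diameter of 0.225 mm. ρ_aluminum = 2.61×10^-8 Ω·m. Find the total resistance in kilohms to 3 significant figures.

1.11 kΩ

Segment 1: A = π(0.16/2 mm)² = π(8.0000e-05 m)² = 2.011e-08 m²
R₁ = ρL/A = (2.61×10^-8)(755)/(2.011e-08) = 980.1 Ω
Segment 2: A = π(d/2)² = π(1.1250e-04 m)² = 3.976e-08 m²
R₂ = (2.61×10^-8)(193)/(3.976e-08) = 126.7 Ω
R = R₁ + R₂ = 1.11 kΩ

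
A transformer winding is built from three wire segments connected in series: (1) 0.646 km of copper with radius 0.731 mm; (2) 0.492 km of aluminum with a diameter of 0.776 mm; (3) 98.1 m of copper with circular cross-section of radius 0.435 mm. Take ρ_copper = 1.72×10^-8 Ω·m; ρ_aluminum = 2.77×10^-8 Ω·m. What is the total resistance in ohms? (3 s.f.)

Seg 1: A = πr² = π(7.3100e-04 m)² = 1.679e-06 m²
R_1 = (1.72×10^-8)(646)/(1.679e-06) = 6.619 Ω
Seg 2: A = π(d/2)² = π(3.8800e-04 m)² = 4.729e-07 m²
R_2 = (2.77×10^-8)(492)/(4.729e-07) = 28.82 Ω
Seg 3: A = πr² = π(4.3500e-04 m)² = 5.945e-07 m²
R_3 = (1.72×10^-8)(98.1)/(5.945e-07) = 2.838 Ω
R_total = R_1 + R_2 + R_3 = 38.3 Ω

38.3 Ω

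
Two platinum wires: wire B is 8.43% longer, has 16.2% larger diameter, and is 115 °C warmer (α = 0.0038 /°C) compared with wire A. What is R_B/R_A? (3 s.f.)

1.15

R ∝ ρL/d² with ρ ∝ (1+αΔT), so R_B/R_A = (1 + 8.43/100) × (1 + 16.2/100)⁻² × (1 + 0.0038×115)
= 1.084 × 0.7406 × 1.437 = 1.15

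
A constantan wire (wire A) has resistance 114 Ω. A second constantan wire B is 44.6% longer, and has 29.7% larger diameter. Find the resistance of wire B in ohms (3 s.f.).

R ∝ L/d², so R_B/R_A = (1 + 44.6/100) × (1 + 29.7/100)⁻²
= 1.446 × 0.5945 = 0.8596
R_B = 0.8596 × 114 = 98.0 Ω

98.0 Ω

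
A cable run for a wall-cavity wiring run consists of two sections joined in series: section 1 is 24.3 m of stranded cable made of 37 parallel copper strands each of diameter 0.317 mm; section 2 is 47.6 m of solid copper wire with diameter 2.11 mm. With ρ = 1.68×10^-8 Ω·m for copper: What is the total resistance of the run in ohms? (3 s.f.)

0.368 Ω

Section 1: A_strand = π(1.5850e-04)² = 7.892e-08 m²; R₁ = ρL/(N·A_s) = (1.68×10^-8)(24.3)/(37×7.892e-08) = 0.1398 Ω
Section 2: A = π(d/2)² = π(1.0550e-03 m)² = 3.497e-06 m²
R₂ = (1.68×10^-8)(47.6)/(3.497e-06) = 0.2287 Ω
R = R₁ + R₂ = 0.368 Ω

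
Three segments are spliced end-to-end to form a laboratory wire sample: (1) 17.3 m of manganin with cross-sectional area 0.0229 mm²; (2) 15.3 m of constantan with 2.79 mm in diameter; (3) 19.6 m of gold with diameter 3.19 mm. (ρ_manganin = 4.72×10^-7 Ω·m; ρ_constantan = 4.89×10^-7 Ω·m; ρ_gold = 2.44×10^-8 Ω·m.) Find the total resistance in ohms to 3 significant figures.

358 Ω

Seg 1: A = 0.0229 mm² = 2.290e-08 m²
R_1 = (4.72×10^-7)(17.3)/(2.290e-08) = 356.6 Ω
Seg 2: A = π(d/2)² = π(1.3950e-03 m)² = 6.114e-06 m²
R_2 = (4.89×10^-7)(15.3)/(6.114e-06) = 1.224 Ω
Seg 3: A = π(d/2)² = π(1.5950e-03 m)² = 7.992e-06 m²
R_3 = (2.44×10^-8)(19.6)/(7.992e-06) = 0.05984 Ω
R_total = R_1 + R_2 + R_3 = 358 Ω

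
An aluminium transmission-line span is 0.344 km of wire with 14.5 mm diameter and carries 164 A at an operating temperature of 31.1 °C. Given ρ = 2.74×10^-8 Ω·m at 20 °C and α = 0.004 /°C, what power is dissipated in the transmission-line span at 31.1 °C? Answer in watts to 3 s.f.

1600 W

A = π(d/2)² = π(7.2500e-03 m)² = 1.651e-04 m²
R₍20₎ = ρL/A = (2.74×10^-8)(344)/(1.651e-04) = 0.05708 Ω
R₍31.1₎ = R₍20₎(1 + αΔT) = 0.05708 × (1 + 0.004×11.1) = 0.05961 Ω
P = I²R = (164)² × 0.05961 = 1600 W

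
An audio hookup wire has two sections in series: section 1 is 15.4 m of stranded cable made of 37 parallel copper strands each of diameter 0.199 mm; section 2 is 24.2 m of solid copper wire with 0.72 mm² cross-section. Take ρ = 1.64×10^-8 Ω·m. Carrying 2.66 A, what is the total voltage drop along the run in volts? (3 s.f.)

2.05 V

Section 1: A_strand = π(9.9500e-05)² = 3.110e-08 m²; R₁ = ρL/(N·A_s) = (1.64×10^-8)(15.4)/(37×3.110e-08) = 0.2195 Ω
Section 2: A = 0.72 mm² = 7.200e-07 m²
R₂ = (1.64×10^-8)(24.2)/(7.200e-07) = 0.5512 Ω
R = R₁ + R₂ = 0.7707 Ω
V = IR = 2.66 × 0.7707 = 2.05 V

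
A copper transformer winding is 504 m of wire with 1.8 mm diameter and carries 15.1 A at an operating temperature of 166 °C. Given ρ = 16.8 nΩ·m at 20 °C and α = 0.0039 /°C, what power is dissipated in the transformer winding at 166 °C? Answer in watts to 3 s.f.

1190 W

ρ = 16.8 nΩ·m = 1.68×10^-8 Ω·m
A = π(d/2)² = π(9.0000e-04 m)² = 2.545e-06 m²
R₍20₎ = ρL/A = (1.68×10^-8)(504)/(2.545e-06) = 3.327 Ω
R₍166₎ = R₍20₎(1 + αΔT) = 3.327 × (1 + 0.0039×146) = 5.222 Ω
P = I²R = (15.1)² × 5.222 = 1190 W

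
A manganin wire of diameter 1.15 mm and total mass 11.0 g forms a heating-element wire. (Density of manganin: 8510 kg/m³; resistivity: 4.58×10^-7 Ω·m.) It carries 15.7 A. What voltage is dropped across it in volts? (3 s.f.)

A = π(d/2)² = π(5.7500e-04 m)² = 1.0387e-06 m²
L = m/(density·A) = 0.011/(8510×1.0387e-06) = 1.244 m
R = ρL/A = (4.58×10^-7)(1.244)/(1.0387e-06) = 0.5487 Ω
V = IR = 15.7 × 0.5487 = 8.62 V

8.62 V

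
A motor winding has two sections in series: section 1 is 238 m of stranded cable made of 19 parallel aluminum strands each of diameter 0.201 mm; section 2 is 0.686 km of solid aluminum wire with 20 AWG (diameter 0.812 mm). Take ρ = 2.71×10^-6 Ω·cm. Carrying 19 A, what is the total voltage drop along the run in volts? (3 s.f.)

885 V

ρ = 2.71×10^-6 Ω·cm = 2.71×10^-8 Ω·m
Section 1: A_strand = π(1.0050e-04)² = 3.173e-08 m²; R₁ = ρL/(N·A_s) = (2.71×10^-8)(238)/(19×3.173e-08) = 10.7 Ω
Section 2: A = π(0.812/2 mm)² = π(4.0600e-04 m)² = 5.178e-07 m²
R₂ = (2.71×10^-8)(686)/(5.178e-07) = 35.9 Ω
R = R₁ + R₂ = 46.6 Ω
V = IR = 19 × 46.6 = 885 V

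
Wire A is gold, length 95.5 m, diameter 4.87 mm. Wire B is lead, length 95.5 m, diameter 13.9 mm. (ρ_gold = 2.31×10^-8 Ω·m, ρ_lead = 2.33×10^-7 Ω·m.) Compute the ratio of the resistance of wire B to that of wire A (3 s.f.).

1.24

R ∝ ρL/d², so R_B/R_A = (ρ_B/ρ_A) × (d_A/d_B)²
= (2.33×10^-7/2.31×10^-8) × (4.87/13.9)² = 1.24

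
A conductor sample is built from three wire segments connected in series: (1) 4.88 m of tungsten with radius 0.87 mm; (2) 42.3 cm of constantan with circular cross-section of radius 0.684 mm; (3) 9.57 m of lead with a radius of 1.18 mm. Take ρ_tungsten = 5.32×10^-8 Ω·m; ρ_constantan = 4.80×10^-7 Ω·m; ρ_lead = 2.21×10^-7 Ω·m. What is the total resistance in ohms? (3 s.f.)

0.731 Ω

Seg 1: A = πr² = π(8.7000e-04 m)² = 2.378e-06 m²
R_1 = (5.32×10^-8)(4.88)/(2.378e-06) = 0.1092 Ω
Seg 2: A = πr² = π(6.8400e-04 m)² = 1.470e-06 m²
R_2 = (4.80×10^-7)(0.423)/(1.470e-06) = 0.1381 Ω
Seg 3: A = πr² = π(1.1800e-03 m)² = 4.374e-06 m²
R_3 = (2.21×10^-7)(9.57)/(4.374e-06) = 0.4835 Ω
R_total = R_1 + R_2 + R_3 = 0.731 Ω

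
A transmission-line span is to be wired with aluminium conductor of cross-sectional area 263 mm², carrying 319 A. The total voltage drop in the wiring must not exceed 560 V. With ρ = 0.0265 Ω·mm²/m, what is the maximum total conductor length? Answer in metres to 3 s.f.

ρ = 0.0265 Ω·mm²/m = 2.65×10^-8 Ω·m
A = 263 mm² = 2.630e-04 m²
L_max = V_max·A/(1·ρI) = (560)(2.630e-04)/(2.65×10^-8×319) = 17400 m

17400 m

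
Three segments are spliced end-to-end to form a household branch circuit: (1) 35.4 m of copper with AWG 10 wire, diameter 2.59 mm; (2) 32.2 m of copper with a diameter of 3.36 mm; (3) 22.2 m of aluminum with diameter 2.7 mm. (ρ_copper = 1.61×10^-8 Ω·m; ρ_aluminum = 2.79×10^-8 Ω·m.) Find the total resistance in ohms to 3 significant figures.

Seg 1: A = π(2.59/2 mm)² = π(1.2950e-03 m)² = 5.269e-06 m²
R_1 = (1.61×10^-8)(35.4)/(5.269e-06) = 0.1082 Ω
Seg 2: A = π(d/2)² = π(1.6800e-03 m)² = 8.867e-06 m²
R_2 = (1.61×10^-8)(32.2)/(8.867e-06) = 0.05847 Ω
Seg 3: A = π(d/2)² = π(1.3500e-03 m)² = 5.726e-06 m²
R_3 = (2.79×10^-8)(22.2)/(5.726e-06) = 0.1082 Ω
R_total = R_1 + R_2 + R_3 = 0.275 Ω

0.275 Ω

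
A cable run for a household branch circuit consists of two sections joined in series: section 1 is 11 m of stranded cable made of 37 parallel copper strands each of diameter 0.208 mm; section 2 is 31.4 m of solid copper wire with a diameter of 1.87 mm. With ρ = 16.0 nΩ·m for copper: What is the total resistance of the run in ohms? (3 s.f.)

ρ = 16.0 nΩ·m = 1.60×10^-8 Ω·m
Section 1: A_strand = π(1.0400e-04)² = 3.398e-08 m²; R₁ = ρL/(N·A_s) = (1.60×10^-8)(11)/(37×3.398e-08) = 0.14 Ω
Section 2: A = π(d/2)² = π(9.3500e-04 m)² = 2.746e-06 m²
R₂ = (1.60×10^-8)(31.4)/(2.746e-06) = 0.1829 Ω
R = R₁ + R₂ = 0.323 Ω

0.323 Ω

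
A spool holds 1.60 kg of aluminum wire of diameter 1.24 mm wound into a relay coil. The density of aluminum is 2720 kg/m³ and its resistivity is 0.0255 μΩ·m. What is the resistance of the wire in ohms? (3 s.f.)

10.3 Ω

ρ = 0.0255 μΩ·m = 2.55×10^-8 Ω·m
A = π(d/2)² = π(6.2000e-04 m)² = 1.2076e-06 m²
L = m/(density·A) = 1.6/(2720×1.2076e-06) = 487.1 m
R = ρL/A = (2.55×10^-8)(487.1)/(1.2076e-06) = 10.3 Ω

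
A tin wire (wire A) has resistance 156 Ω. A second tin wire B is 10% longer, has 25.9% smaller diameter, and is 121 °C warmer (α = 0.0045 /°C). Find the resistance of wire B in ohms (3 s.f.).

R ∝ ρL/d² with ρ ∝ (1+αΔT), so R_B/R_A = (1 + 10/100) × (1 − 25.9/100)⁻² × (1 + 0.0045×121)
= 1.1 × 1.821 × 1.544 = 3.094
R_B = 3.094 × 156 = 483 Ω

483 Ω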